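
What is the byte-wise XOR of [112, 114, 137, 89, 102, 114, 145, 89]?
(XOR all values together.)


XOR chain: 112 ^ 114 ^ 137 ^ 89 ^ 102 ^ 114 ^ 145 ^ 89 = 14

14


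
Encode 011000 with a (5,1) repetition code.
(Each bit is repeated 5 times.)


Each bit -> 5 copies

000001111111111000000000000000


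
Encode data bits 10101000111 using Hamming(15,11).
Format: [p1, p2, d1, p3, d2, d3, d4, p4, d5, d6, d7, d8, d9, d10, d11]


Parity bits: p1=0, p2=0, p3=0, p4=0

001001001000111


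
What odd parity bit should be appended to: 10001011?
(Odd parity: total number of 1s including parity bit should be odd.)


Number of 1s in data: 4
Parity bit: 1

1


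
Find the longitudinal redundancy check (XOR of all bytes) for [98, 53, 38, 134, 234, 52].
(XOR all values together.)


XOR chain: 98 ^ 53 ^ 38 ^ 134 ^ 234 ^ 52 = 41

41


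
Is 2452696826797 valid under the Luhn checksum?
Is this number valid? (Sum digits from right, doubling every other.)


Luhn sum = 75
75 mod 10 = 5

Invalid (Luhn sum mod 10 = 5)


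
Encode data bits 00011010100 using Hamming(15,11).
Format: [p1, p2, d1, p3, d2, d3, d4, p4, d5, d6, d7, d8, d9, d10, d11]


Parity bits: p1=0, p2=0, p3=0, p4=1

000000111010100


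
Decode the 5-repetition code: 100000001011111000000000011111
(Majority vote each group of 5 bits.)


Groups: 10000, 00010, 11111, 00000, 00000, 11111
Majority votes: 001001

001001


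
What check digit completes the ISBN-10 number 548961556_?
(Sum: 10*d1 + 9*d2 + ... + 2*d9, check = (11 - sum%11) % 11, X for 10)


Weighted sum: 301
301 mod 11 = 4

Check digit: 7


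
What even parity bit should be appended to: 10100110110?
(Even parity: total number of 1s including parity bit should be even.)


Number of 1s in data: 6
Parity bit: 0

0


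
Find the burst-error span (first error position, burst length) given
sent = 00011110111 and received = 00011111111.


XOR: 00000001000

Burst at position 7, length 1


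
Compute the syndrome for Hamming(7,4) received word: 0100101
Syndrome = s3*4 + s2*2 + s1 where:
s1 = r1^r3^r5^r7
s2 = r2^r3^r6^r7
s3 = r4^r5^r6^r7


s1=0, s2=0, s3=0

Syndrome = 0 (no error)


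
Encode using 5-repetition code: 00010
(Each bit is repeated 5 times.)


Each bit -> 5 copies

0000000000000001111100000


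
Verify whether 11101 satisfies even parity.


Number of 1s: 4

Yes, parity is correct (4 ones)


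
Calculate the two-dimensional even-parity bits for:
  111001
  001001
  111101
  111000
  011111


Row parities: 00111
Column parities: 101010

Row P: 00111, Col P: 101010, Corner: 1


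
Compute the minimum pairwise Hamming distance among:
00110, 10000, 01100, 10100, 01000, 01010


Comparing all pairs, minimum distance: 1
Can detect 0 errors, correct 0 errors

1


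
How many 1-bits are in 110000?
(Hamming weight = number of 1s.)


Counting 1s in 110000

2


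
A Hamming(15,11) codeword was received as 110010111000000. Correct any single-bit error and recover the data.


Syndrome = 0: no error detected

Data: 01011000000 (no errors)


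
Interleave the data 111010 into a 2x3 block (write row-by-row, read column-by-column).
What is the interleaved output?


Matrix:
  111
  010
Read columns: 101110

101110


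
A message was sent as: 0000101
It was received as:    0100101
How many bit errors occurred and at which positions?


XOR: 0100000

1 error(s) at position(s): 1


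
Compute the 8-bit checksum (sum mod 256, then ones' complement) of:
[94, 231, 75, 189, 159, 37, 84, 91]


Sum = 960 mod 256 = 192
Complement = 63

63


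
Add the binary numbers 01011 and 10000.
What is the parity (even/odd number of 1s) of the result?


01011 = 11
10000 = 16
Sum = 27 = 11011
1s count = 4

even parity (4 ones in 11011)


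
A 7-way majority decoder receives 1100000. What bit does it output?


Ones: 2 out of 7
Threshold: 4

0 (2/7 voted 1)


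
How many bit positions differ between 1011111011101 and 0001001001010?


XOR: 1010110010111
Count of 1s: 8

8


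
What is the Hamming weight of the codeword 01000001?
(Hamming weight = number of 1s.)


Counting 1s in 01000001

2


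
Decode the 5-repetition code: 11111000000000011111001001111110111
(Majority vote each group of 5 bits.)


Groups: 11111, 00000, 00000, 11111, 00100, 11111, 10111
Majority votes: 1001011

1001011


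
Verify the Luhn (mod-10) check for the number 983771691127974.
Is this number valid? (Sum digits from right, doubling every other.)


Luhn sum = 76
76 mod 10 = 6

Invalid (Luhn sum mod 10 = 6)


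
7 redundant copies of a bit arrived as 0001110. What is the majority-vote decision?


Ones: 3 out of 7
Threshold: 4

0 (3/7 voted 1)


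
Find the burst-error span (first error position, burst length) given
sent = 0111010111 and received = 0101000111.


XOR: 0010010000

Burst at position 2, length 4


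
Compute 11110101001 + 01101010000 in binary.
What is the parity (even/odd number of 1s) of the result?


11110101001 = 1961
01101010000 = 848
Sum = 2809 = 101011111001
1s count = 8

even parity (8 ones in 101011111001)


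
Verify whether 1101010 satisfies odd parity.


Number of 1s: 4

No, parity error (4 ones)


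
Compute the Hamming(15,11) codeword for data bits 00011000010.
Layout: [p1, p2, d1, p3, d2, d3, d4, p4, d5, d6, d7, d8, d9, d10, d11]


Parity bits: p1=0, p2=0, p3=0, p4=0

000000101000010


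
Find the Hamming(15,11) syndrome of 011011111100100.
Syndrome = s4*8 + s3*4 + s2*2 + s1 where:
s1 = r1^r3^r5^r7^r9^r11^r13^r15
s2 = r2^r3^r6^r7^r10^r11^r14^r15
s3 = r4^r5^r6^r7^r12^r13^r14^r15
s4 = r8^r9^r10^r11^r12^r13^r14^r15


s1=1, s2=1, s3=0, s4=0

Syndrome = 3 (error at position 3)


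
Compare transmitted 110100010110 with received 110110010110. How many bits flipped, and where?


XOR: 000010000000

1 error(s) at position(s): 4


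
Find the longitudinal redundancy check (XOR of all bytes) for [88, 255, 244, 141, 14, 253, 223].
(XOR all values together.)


XOR chain: 88 ^ 255 ^ 244 ^ 141 ^ 14 ^ 253 ^ 223 = 242

242


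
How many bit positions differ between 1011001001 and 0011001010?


XOR: 1000000011
Count of 1s: 3

3


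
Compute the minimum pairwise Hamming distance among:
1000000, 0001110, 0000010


Comparing all pairs, minimum distance: 2
Can detect 1 errors, correct 0 errors

2


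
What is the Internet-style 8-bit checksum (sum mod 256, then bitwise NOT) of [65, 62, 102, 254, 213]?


Sum = 696 mod 256 = 184
Complement = 71

71


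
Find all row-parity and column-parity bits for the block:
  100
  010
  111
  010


Row parities: 1111
Column parities: 011

Row P: 1111, Col P: 011, Corner: 0


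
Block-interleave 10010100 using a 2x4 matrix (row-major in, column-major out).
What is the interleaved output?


Matrix:
  1001
  0100
Read columns: 10010010

10010010


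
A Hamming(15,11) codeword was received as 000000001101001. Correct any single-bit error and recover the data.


Syndrome = 0: no error detected

Data: 00001101001 (no errors)


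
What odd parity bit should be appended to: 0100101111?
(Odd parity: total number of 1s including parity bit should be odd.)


Number of 1s in data: 6
Parity bit: 1

1


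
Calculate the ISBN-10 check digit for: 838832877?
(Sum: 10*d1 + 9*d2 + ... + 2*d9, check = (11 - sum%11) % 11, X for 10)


Weighted sum: 322
322 mod 11 = 3

Check digit: 8


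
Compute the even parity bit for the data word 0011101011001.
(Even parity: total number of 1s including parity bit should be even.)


Number of 1s in data: 7
Parity bit: 1

1


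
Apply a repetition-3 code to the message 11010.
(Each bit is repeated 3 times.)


Each bit -> 3 copies

111111000111000


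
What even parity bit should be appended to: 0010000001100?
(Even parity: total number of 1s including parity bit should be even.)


Number of 1s in data: 3
Parity bit: 1

1


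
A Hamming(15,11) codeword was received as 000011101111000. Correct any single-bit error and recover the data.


Syndrome = 0: no error detected

Data: 01111111000 (no errors)


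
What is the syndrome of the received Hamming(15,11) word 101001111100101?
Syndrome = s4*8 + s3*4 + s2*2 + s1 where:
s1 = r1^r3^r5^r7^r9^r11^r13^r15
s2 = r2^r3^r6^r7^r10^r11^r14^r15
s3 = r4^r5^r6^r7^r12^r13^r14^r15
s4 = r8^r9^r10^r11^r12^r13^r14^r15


s1=0, s2=1, s3=0, s4=1

Syndrome = 10 (error at position 10)


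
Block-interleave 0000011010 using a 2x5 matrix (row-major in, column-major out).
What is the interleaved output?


Matrix:
  00000
  11010
Read columns: 0101000100

0101000100


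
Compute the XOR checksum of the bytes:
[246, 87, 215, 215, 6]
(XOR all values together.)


XOR chain: 246 ^ 87 ^ 215 ^ 215 ^ 6 = 167

167


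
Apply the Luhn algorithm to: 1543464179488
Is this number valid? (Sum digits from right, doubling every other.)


Luhn sum = 60
60 mod 10 = 0

Valid (Luhn sum mod 10 = 0)


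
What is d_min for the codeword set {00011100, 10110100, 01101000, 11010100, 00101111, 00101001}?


Comparing all pairs, minimum distance: 2
Can detect 1 errors, correct 0 errors

2


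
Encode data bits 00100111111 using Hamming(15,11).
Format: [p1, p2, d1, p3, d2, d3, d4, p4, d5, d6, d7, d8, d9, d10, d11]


Parity bits: p1=1, p2=1, p3=1, p4=0

110101000111111


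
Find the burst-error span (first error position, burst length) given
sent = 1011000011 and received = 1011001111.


XOR: 0000001100

Burst at position 6, length 2


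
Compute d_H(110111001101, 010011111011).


XOR: 100100110110
Count of 1s: 6

6


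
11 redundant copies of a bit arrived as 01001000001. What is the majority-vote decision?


Ones: 3 out of 11
Threshold: 6

0 (3/11 voted 1)


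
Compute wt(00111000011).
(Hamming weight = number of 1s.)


Counting 1s in 00111000011

5


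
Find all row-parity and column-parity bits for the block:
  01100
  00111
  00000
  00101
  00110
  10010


Row parities: 010000
Column parities: 11010

Row P: 010000, Col P: 11010, Corner: 1


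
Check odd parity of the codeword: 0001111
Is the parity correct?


Number of 1s: 4

No, parity error (4 ones)


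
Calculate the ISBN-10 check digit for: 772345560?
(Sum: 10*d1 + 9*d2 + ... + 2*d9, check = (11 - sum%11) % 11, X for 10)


Weighted sum: 257
257 mod 11 = 4

Check digit: 7


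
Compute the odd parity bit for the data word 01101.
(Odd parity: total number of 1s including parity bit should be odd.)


Number of 1s in data: 3
Parity bit: 0

0


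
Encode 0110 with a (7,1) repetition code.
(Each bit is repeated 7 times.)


Each bit -> 7 copies

0000000111111111111110000000


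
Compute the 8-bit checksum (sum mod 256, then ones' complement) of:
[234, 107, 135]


Sum = 476 mod 256 = 220
Complement = 35

35


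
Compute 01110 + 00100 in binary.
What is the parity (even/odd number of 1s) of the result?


01110 = 14
00100 = 4
Sum = 18 = 10010
1s count = 2

even parity (2 ones in 10010)


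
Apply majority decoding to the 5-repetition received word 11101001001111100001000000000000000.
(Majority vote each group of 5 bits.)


Groups: 11101, 00100, 11111, 00001, 00000, 00000, 00000
Majority votes: 1010000

1010000


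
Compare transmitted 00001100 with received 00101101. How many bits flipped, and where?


XOR: 00100001

2 error(s) at position(s): 2, 7


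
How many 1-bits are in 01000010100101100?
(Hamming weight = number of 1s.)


Counting 1s in 01000010100101100

6


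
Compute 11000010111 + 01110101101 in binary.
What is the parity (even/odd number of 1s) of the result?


11000010111 = 1559
01110101101 = 941
Sum = 2500 = 100111000100
1s count = 5

odd parity (5 ones in 100111000100)


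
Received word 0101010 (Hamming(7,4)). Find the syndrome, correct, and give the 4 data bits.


Syndrome = 0: no error detected

Data: 0010 (no errors)


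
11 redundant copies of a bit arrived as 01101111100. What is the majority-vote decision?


Ones: 7 out of 11
Threshold: 6

1 (7/11 voted 1)


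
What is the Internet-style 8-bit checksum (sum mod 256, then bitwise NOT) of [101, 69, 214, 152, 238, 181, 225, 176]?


Sum = 1356 mod 256 = 76
Complement = 179

179


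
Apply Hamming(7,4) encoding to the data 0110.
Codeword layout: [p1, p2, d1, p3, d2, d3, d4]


Parity bits: p1=1, p2=1, p3=0

1100110


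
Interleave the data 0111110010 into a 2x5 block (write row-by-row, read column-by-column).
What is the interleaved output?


Matrix:
  01111
  10010
Read columns: 0110101110

0110101110


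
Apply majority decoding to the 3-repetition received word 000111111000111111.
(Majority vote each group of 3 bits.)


Groups: 000, 111, 111, 000, 111, 111
Majority votes: 011011

011011


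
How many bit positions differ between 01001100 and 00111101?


XOR: 01110001
Count of 1s: 4

4


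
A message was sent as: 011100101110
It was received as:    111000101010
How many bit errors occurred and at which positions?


XOR: 100100000100

3 error(s) at position(s): 0, 3, 9


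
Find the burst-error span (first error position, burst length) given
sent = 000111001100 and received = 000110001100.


XOR: 000001000000

Burst at position 5, length 1


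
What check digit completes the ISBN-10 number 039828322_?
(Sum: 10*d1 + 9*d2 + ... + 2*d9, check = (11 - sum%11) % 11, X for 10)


Weighted sum: 229
229 mod 11 = 9

Check digit: 2


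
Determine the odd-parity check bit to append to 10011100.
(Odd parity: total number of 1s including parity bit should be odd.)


Number of 1s in data: 4
Parity bit: 1

1


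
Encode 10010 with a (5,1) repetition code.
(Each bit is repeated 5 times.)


Each bit -> 5 copies

1111100000000001111100000


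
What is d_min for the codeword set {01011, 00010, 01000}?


Comparing all pairs, minimum distance: 2
Can detect 1 errors, correct 0 errors

2


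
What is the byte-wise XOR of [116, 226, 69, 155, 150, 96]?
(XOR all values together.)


XOR chain: 116 ^ 226 ^ 69 ^ 155 ^ 150 ^ 96 = 190

190


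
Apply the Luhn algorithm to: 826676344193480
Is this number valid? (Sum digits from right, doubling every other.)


Luhn sum = 74
74 mod 10 = 4

Invalid (Luhn sum mod 10 = 4)


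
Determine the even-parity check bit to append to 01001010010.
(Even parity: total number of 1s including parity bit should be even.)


Number of 1s in data: 4
Parity bit: 0

0


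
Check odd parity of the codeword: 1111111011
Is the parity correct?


Number of 1s: 9

Yes, parity is correct (9 ones)


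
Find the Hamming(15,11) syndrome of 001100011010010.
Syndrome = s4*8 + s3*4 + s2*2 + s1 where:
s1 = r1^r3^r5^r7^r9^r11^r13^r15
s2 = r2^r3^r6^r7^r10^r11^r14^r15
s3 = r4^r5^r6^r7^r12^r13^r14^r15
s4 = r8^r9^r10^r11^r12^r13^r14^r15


s1=1, s2=1, s3=0, s4=0

Syndrome = 3 (error at position 3)


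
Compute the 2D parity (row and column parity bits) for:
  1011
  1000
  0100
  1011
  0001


Row parities: 11111
Column parities: 1101

Row P: 11111, Col P: 1101, Corner: 1


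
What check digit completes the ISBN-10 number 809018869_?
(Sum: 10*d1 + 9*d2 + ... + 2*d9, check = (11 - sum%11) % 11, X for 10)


Weighted sum: 266
266 mod 11 = 2

Check digit: 9


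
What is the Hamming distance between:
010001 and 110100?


XOR: 100101
Count of 1s: 3

3


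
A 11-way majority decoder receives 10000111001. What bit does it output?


Ones: 5 out of 11
Threshold: 6

0 (5/11 voted 1)


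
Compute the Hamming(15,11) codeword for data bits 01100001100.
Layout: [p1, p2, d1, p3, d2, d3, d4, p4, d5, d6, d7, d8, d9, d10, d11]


Parity bits: p1=0, p2=1, p3=0, p4=0

010011000001100


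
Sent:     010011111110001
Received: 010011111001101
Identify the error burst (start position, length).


XOR: 000000000111100

Burst at position 9, length 4


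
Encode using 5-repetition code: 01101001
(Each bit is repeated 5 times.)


Each bit -> 5 copies

0000011111111110000011111000000000011111


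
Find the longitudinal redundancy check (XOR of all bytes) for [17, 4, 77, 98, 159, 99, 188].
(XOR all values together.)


XOR chain: 17 ^ 4 ^ 77 ^ 98 ^ 159 ^ 99 ^ 188 = 122

122


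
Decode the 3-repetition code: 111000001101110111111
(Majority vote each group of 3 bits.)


Groups: 111, 000, 001, 101, 110, 111, 111
Majority votes: 1001111

1001111


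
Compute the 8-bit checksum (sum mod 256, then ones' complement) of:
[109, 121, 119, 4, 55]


Sum = 408 mod 256 = 152
Complement = 103

103


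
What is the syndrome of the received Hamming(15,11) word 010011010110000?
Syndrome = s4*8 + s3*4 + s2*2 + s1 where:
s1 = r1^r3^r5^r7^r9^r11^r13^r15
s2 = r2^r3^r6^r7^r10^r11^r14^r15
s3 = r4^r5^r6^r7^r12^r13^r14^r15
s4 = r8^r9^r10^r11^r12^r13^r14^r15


s1=0, s2=0, s3=0, s4=1

Syndrome = 8 (error at position 8)


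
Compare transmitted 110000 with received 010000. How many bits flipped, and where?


XOR: 100000

1 error(s) at position(s): 0


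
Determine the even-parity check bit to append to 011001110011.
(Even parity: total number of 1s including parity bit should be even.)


Number of 1s in data: 7
Parity bit: 1

1


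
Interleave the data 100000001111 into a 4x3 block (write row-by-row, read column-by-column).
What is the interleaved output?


Matrix:
  100
  000
  001
  111
Read columns: 100100010011

100100010011


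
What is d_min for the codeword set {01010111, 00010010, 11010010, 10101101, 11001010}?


Comparing all pairs, minimum distance: 2
Can detect 1 errors, correct 0 errors

2


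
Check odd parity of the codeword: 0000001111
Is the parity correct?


Number of 1s: 4

No, parity error (4 ones)


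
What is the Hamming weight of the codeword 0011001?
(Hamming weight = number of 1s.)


Counting 1s in 0011001

3


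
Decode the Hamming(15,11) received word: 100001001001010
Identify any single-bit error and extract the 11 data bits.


Syndrome = 12: error at position 12

Data: 00101000010 (corrected bit 12)


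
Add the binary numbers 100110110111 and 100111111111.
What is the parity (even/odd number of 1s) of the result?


100110110111 = 2487
100111111111 = 2559
Sum = 5046 = 1001110110110
1s count = 8

even parity (8 ones in 1001110110110)


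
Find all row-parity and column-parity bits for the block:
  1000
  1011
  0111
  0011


Row parities: 1110
Column parities: 0111

Row P: 1110, Col P: 0111, Corner: 1


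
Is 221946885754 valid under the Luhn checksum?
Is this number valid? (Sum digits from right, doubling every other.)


Luhn sum = 59
59 mod 10 = 9

Invalid (Luhn sum mod 10 = 9)


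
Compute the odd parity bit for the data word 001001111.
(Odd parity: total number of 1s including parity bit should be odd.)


Number of 1s in data: 5
Parity bit: 0

0


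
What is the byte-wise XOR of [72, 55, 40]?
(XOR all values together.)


XOR chain: 72 ^ 55 ^ 40 = 87

87


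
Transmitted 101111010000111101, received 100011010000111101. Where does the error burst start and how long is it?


XOR: 001100000000000000

Burst at position 2, length 2


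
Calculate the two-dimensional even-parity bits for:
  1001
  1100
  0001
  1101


Row parities: 0011
Column parities: 1001

Row P: 0011, Col P: 1001, Corner: 0


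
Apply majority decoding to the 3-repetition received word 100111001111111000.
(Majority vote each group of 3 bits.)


Groups: 100, 111, 001, 111, 111, 000
Majority votes: 010110

010110


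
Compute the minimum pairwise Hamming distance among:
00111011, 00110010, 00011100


Comparing all pairs, minimum distance: 2
Can detect 1 errors, correct 0 errors

2


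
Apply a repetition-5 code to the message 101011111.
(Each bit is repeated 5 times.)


Each bit -> 5 copies

111110000011111000001111111111111111111111111


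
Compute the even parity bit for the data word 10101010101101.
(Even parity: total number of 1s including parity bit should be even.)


Number of 1s in data: 8
Parity bit: 0

0


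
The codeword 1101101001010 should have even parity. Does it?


Number of 1s: 7

No, parity error (7 ones)


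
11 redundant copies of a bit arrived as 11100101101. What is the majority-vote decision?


Ones: 7 out of 11
Threshold: 6

1 (7/11 voted 1)


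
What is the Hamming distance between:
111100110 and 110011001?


XOR: 001111111
Count of 1s: 7

7


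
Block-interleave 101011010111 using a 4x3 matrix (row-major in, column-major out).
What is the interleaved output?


Matrix:
  101
  011
  010
  111
Read columns: 100101111101

100101111101


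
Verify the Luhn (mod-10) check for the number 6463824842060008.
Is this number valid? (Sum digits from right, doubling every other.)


Luhn sum = 62
62 mod 10 = 2

Invalid (Luhn sum mod 10 = 2)


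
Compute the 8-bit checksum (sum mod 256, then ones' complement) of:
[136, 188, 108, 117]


Sum = 549 mod 256 = 37
Complement = 218

218


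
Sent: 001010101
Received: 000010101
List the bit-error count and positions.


XOR: 001000000

1 error(s) at position(s): 2


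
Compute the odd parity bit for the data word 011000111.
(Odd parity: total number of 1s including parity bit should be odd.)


Number of 1s in data: 5
Parity bit: 0

0


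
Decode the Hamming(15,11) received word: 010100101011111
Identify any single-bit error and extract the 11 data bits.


Syndrome = 3: error at position 3

Data: 10011011111 (corrected bit 3)


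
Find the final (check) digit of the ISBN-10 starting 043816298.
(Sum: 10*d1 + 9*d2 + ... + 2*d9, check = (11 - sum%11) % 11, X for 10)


Weighted sum: 203
203 mod 11 = 5

Check digit: 6


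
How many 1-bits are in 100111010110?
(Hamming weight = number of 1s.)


Counting 1s in 100111010110

7


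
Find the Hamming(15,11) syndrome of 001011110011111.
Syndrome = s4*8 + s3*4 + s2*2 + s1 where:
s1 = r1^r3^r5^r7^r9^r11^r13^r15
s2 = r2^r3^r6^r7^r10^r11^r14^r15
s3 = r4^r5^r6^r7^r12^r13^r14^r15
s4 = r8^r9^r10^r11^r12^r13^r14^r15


s1=0, s2=0, s3=1, s4=0

Syndrome = 4 (error at position 4)


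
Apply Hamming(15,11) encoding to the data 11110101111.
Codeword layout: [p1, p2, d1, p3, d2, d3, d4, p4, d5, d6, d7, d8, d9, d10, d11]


Parity bits: p1=1, p2=0, p3=1, p4=1

101111110101111


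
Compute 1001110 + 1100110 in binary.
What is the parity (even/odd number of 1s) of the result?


1001110 = 78
1100110 = 102
Sum = 180 = 10110100
1s count = 4

even parity (4 ones in 10110100)


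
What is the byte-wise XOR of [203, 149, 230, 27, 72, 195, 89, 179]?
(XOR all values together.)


XOR chain: 203 ^ 149 ^ 230 ^ 27 ^ 72 ^ 195 ^ 89 ^ 179 = 194

194


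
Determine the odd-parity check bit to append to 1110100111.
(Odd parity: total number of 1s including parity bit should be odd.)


Number of 1s in data: 7
Parity bit: 0

0


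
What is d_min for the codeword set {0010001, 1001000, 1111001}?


Comparing all pairs, minimum distance: 3
Can detect 2 errors, correct 1 errors

3


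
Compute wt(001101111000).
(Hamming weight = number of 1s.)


Counting 1s in 001101111000

6


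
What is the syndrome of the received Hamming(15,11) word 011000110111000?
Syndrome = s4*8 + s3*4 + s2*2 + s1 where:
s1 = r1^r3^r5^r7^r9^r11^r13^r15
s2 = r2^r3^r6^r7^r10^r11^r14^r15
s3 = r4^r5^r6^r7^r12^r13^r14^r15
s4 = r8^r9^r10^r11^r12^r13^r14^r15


s1=1, s2=1, s3=0, s4=0

Syndrome = 3 (error at position 3)


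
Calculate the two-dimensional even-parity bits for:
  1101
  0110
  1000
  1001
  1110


Row parities: 10101
Column parities: 0100

Row P: 10101, Col P: 0100, Corner: 1


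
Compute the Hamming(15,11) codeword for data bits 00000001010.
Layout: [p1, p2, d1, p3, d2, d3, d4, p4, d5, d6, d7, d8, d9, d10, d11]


Parity bits: p1=0, p2=1, p3=0, p4=0

010000000001010


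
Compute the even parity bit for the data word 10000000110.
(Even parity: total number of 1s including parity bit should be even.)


Number of 1s in data: 3
Parity bit: 1

1


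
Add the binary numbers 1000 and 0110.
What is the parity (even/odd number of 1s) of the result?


1000 = 8
0110 = 6
Sum = 14 = 1110
1s count = 3

odd parity (3 ones in 1110)


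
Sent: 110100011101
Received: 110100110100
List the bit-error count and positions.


XOR: 000000101001

3 error(s) at position(s): 6, 8, 11


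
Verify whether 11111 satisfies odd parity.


Number of 1s: 5

Yes, parity is correct (5 ones)


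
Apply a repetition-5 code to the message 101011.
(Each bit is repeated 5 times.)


Each bit -> 5 copies

111110000011111000001111111111


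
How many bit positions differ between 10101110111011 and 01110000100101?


XOR: 11011110011110
Count of 1s: 10

10


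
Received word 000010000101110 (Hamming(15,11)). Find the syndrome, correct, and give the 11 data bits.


Syndrome = 0: no error detected

Data: 01000101110 (no errors)


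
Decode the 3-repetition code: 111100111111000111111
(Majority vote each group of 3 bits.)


Groups: 111, 100, 111, 111, 000, 111, 111
Majority votes: 1011011

1011011


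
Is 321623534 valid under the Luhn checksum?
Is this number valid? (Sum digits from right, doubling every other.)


Luhn sum = 34
34 mod 10 = 4

Invalid (Luhn sum mod 10 = 4)


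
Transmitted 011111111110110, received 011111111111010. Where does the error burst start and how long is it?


XOR: 000000000001100

Burst at position 11, length 2


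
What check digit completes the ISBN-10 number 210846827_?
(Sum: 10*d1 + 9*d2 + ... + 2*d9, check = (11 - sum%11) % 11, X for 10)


Weighted sum: 191
191 mod 11 = 4

Check digit: 7


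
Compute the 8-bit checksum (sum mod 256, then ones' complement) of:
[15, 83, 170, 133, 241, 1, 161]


Sum = 804 mod 256 = 36
Complement = 219

219


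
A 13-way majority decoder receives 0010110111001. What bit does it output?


Ones: 7 out of 13
Threshold: 7

1 (7/13 voted 1)


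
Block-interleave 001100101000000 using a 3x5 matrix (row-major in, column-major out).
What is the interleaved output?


Matrix:
  00110
  01010
  00000
Read columns: 000010100110000

000010100110000


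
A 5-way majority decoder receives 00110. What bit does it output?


Ones: 2 out of 5
Threshold: 3

0 (2/5 voted 1)


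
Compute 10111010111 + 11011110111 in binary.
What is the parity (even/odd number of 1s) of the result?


10111010111 = 1495
11011110111 = 1783
Sum = 3278 = 110011001110
1s count = 7

odd parity (7 ones in 110011001110)


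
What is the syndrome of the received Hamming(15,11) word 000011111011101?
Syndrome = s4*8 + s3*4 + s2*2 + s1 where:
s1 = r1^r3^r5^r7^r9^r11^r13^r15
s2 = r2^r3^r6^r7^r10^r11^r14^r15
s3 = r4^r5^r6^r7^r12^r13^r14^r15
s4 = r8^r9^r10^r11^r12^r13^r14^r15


s1=0, s2=0, s3=0, s4=0

Syndrome = 0 (no error)


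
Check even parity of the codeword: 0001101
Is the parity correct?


Number of 1s: 3

No, parity error (3 ones)


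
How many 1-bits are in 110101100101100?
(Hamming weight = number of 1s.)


Counting 1s in 110101100101100

8


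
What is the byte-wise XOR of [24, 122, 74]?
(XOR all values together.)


XOR chain: 24 ^ 122 ^ 74 = 40

40


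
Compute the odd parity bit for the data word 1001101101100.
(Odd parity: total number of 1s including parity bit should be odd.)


Number of 1s in data: 7
Parity bit: 0

0


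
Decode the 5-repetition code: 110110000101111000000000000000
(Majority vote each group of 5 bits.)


Groups: 11011, 00001, 01111, 00000, 00000, 00000
Majority votes: 101000

101000


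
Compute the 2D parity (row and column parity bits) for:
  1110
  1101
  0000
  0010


Row parities: 1101
Column parities: 0001

Row P: 1101, Col P: 0001, Corner: 1


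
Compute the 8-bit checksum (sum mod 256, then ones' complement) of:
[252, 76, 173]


Sum = 501 mod 256 = 245
Complement = 10

10


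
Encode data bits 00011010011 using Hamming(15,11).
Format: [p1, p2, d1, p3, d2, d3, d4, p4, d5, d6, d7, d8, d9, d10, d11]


Parity bits: p1=0, p2=0, p3=1, p4=0

000100101010011


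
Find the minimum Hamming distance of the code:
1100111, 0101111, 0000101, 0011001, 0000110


Comparing all pairs, minimum distance: 2
Can detect 1 errors, correct 0 errors

2


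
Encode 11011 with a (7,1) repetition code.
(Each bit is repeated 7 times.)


Each bit -> 7 copies

11111111111111000000011111111111111


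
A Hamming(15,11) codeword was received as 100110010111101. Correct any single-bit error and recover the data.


Syndrome = 7: error at position 7

Data: 01010111101 (corrected bit 7)


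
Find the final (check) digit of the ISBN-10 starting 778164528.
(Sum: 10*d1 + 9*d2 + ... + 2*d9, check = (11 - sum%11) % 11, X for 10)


Weighted sum: 302
302 mod 11 = 5

Check digit: 6


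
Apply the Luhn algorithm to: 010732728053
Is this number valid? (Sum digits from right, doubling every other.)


Luhn sum = 34
34 mod 10 = 4

Invalid (Luhn sum mod 10 = 4)


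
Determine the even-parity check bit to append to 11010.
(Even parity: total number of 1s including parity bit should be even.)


Number of 1s in data: 3
Parity bit: 1

1


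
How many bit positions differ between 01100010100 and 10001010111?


XOR: 11101000011
Count of 1s: 6

6


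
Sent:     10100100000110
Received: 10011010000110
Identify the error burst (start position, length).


XOR: 00111110000000

Burst at position 2, length 5


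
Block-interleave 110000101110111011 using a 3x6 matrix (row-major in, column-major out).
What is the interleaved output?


Matrix:
  110000
  101110
  111011
Read columns: 111101011010011001

111101011010011001


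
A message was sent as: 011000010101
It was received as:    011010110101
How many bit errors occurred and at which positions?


XOR: 000010100000

2 error(s) at position(s): 4, 6


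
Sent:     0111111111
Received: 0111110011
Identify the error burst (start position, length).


XOR: 0000001100

Burst at position 6, length 2


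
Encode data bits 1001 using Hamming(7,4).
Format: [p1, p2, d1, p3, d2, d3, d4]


Parity bits: p1=0, p2=0, p3=1

0011001


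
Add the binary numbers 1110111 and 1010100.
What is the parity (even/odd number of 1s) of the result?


1110111 = 119
1010100 = 84
Sum = 203 = 11001011
1s count = 5

odd parity (5 ones in 11001011)


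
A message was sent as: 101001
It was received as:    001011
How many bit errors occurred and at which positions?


XOR: 100010

2 error(s) at position(s): 0, 4


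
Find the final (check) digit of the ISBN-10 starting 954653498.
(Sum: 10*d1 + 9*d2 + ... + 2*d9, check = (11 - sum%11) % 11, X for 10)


Weighted sum: 313
313 mod 11 = 5

Check digit: 6


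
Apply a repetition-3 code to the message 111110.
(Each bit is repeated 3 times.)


Each bit -> 3 copies

111111111111111000


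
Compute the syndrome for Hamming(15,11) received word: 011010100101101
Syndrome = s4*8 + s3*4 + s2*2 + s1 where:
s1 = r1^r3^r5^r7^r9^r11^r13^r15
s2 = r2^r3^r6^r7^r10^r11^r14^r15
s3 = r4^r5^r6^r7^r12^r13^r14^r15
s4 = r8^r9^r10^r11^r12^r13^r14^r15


s1=1, s2=1, s3=1, s4=0

Syndrome = 7 (error at position 7)


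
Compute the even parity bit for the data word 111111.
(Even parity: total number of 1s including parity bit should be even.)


Number of 1s in data: 6
Parity bit: 0

0


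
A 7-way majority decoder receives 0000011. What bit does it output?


Ones: 2 out of 7
Threshold: 4

0 (2/7 voted 1)


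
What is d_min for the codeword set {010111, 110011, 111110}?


Comparing all pairs, minimum distance: 2
Can detect 1 errors, correct 0 errors

2


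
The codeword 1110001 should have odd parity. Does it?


Number of 1s: 4

No, parity error (4 ones)


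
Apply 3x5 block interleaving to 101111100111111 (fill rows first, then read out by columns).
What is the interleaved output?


Matrix:
  10111
  11001
  11111
Read columns: 111011101101111

111011101101111


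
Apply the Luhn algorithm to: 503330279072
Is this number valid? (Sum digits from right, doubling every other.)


Luhn sum = 43
43 mod 10 = 3

Invalid (Luhn sum mod 10 = 3)


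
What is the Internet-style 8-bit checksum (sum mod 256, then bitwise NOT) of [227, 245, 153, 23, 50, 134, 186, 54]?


Sum = 1072 mod 256 = 48
Complement = 207

207


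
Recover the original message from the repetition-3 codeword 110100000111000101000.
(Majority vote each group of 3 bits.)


Groups: 110, 100, 000, 111, 000, 101, 000
Majority votes: 1001010

1001010


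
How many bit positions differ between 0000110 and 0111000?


XOR: 0111110
Count of 1s: 5

5


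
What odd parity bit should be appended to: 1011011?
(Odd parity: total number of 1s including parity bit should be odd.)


Number of 1s in data: 5
Parity bit: 0

0


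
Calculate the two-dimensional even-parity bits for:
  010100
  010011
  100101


Row parities: 011
Column parities: 100010

Row P: 011, Col P: 100010, Corner: 0


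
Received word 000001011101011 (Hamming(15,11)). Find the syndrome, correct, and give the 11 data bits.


Syndrome = 0: no error detected

Data: 00101101011 (no errors)


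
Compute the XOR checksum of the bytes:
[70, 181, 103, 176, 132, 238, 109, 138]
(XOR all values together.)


XOR chain: 70 ^ 181 ^ 103 ^ 176 ^ 132 ^ 238 ^ 109 ^ 138 = 169

169


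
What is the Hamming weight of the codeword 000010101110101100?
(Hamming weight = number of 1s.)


Counting 1s in 000010101110101100

8


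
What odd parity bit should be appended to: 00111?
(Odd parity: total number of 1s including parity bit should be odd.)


Number of 1s in data: 3
Parity bit: 0

0


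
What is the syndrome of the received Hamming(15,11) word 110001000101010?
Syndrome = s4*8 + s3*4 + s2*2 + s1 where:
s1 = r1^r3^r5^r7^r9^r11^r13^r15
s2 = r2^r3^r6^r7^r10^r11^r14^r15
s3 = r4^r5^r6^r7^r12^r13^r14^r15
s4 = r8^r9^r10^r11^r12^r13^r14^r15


s1=1, s2=0, s3=1, s4=1

Syndrome = 13 (error at position 13)


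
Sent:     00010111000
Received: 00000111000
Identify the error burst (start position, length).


XOR: 00010000000

Burst at position 3, length 1


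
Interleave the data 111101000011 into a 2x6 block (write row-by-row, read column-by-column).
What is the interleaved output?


Matrix:
  111101
  000011
Read columns: 101010100111

101010100111


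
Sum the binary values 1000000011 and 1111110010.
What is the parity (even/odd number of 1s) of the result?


1000000011 = 515
1111110010 = 1010
Sum = 1525 = 10111110101
1s count = 8

even parity (8 ones in 10111110101)


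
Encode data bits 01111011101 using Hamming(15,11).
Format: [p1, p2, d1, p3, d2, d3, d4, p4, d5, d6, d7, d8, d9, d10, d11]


Parity bits: p1=0, p2=0, p3=0, p4=1

000011111011101


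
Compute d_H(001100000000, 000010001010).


XOR: 001110001010
Count of 1s: 5

5


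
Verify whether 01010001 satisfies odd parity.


Number of 1s: 3

Yes, parity is correct (3 ones)


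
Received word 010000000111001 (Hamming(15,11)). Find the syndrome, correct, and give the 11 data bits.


Syndrome = 0: no error detected

Data: 00000111001 (no errors)


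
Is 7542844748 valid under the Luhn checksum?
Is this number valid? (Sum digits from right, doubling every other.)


Luhn sum = 62
62 mod 10 = 2

Invalid (Luhn sum mod 10 = 2)


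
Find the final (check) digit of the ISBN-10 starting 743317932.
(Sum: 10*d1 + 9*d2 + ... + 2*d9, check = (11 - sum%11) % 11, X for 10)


Weighted sum: 241
241 mod 11 = 10

Check digit: 1


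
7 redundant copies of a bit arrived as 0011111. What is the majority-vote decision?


Ones: 5 out of 7
Threshold: 4

1 (5/7 voted 1)


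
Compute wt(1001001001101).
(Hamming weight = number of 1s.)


Counting 1s in 1001001001101

6


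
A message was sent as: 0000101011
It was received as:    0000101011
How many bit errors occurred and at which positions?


XOR: 0000000000

0 errors (received matches sent)


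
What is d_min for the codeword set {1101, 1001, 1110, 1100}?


Comparing all pairs, minimum distance: 1
Can detect 0 errors, correct 0 errors

1


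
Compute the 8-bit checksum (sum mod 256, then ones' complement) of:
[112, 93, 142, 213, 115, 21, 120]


Sum = 816 mod 256 = 48
Complement = 207

207


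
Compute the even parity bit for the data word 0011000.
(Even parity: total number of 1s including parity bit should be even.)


Number of 1s in data: 2
Parity bit: 0

0


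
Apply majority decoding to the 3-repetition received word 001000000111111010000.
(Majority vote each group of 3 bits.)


Groups: 001, 000, 000, 111, 111, 010, 000
Majority votes: 0001100

0001100


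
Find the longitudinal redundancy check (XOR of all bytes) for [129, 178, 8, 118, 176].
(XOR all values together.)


XOR chain: 129 ^ 178 ^ 8 ^ 118 ^ 176 = 253

253


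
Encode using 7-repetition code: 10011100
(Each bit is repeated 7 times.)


Each bit -> 7 copies

11111110000000000000011111111111111111111100000000000000


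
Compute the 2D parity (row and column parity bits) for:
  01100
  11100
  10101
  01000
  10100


Row parities: 01110
Column parities: 11001

Row P: 01110, Col P: 11001, Corner: 1


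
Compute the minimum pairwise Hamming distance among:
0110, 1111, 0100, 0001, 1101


Comparing all pairs, minimum distance: 1
Can detect 0 errors, correct 0 errors

1


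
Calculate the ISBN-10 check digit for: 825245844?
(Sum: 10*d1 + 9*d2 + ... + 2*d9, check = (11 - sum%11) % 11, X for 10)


Weighted sum: 253
253 mod 11 = 0

Check digit: 0


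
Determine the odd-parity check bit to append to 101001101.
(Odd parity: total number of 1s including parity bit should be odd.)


Number of 1s in data: 5
Parity bit: 0

0


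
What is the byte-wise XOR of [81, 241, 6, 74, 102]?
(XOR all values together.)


XOR chain: 81 ^ 241 ^ 6 ^ 74 ^ 102 = 138

138


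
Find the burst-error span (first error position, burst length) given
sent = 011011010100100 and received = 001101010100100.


XOR: 010110000000000

Burst at position 1, length 4


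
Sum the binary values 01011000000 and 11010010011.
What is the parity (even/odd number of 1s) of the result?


01011000000 = 704
11010010011 = 1683
Sum = 2387 = 100101010011
1s count = 6

even parity (6 ones in 100101010011)


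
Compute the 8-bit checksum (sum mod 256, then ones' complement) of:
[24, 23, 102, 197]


Sum = 346 mod 256 = 90
Complement = 165

165


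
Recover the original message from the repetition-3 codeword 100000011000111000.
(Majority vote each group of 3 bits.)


Groups: 100, 000, 011, 000, 111, 000
Majority votes: 001010

001010


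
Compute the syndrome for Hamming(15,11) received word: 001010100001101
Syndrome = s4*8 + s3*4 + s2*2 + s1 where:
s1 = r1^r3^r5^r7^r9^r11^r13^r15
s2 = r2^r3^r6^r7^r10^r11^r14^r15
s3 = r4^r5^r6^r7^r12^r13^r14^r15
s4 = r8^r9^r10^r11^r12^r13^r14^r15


s1=1, s2=1, s3=1, s4=1

Syndrome = 15 (error at position 15)


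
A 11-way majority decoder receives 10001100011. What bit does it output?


Ones: 5 out of 11
Threshold: 6

0 (5/11 voted 1)


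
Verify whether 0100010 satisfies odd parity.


Number of 1s: 2

No, parity error (2 ones)


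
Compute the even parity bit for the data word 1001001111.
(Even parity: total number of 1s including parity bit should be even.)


Number of 1s in data: 6
Parity bit: 0

0


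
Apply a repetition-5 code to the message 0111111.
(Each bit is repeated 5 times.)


Each bit -> 5 copies

00000111111111111111111111111111111
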